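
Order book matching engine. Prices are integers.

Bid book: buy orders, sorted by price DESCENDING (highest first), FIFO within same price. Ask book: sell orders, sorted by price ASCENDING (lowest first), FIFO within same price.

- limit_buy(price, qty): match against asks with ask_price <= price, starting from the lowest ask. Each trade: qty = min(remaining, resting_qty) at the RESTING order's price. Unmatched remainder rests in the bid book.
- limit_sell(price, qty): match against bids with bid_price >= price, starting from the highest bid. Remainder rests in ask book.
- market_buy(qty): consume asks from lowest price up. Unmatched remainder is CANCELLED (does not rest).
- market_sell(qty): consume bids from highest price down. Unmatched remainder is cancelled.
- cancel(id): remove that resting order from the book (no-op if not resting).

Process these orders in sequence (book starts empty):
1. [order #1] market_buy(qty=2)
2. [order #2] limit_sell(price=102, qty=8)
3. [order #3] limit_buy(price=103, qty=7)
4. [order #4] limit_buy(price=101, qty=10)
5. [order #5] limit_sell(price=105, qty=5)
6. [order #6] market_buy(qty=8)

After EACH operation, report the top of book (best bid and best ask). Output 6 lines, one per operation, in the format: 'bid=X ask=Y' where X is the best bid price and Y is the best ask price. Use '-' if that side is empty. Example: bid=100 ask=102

After op 1 [order #1] market_buy(qty=2): fills=none; bids=[-] asks=[-]
After op 2 [order #2] limit_sell(price=102, qty=8): fills=none; bids=[-] asks=[#2:8@102]
After op 3 [order #3] limit_buy(price=103, qty=7): fills=#3x#2:7@102; bids=[-] asks=[#2:1@102]
After op 4 [order #4] limit_buy(price=101, qty=10): fills=none; bids=[#4:10@101] asks=[#2:1@102]
After op 5 [order #5] limit_sell(price=105, qty=5): fills=none; bids=[#4:10@101] asks=[#2:1@102 #5:5@105]
After op 6 [order #6] market_buy(qty=8): fills=#6x#2:1@102 #6x#5:5@105; bids=[#4:10@101] asks=[-]

Answer: bid=- ask=-
bid=- ask=102
bid=- ask=102
bid=101 ask=102
bid=101 ask=102
bid=101 ask=-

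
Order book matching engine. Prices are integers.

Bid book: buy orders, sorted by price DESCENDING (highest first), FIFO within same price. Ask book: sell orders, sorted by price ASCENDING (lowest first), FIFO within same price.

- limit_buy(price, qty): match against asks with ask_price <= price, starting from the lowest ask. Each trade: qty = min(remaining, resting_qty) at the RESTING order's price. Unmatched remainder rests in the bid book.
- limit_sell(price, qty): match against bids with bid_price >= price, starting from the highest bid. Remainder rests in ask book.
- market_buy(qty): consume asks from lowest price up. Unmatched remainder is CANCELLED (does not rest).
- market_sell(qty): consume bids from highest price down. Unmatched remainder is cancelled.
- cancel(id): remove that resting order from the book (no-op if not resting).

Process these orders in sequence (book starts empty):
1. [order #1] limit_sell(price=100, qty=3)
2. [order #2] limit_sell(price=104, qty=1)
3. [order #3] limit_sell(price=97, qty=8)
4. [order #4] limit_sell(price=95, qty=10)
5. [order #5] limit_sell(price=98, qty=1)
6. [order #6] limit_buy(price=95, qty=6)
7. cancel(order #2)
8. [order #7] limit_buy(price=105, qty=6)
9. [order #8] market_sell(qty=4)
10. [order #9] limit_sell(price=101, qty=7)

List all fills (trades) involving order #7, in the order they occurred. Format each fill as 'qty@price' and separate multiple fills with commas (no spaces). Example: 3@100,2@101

Answer: 4@95,2@97

Derivation:
After op 1 [order #1] limit_sell(price=100, qty=3): fills=none; bids=[-] asks=[#1:3@100]
After op 2 [order #2] limit_sell(price=104, qty=1): fills=none; bids=[-] asks=[#1:3@100 #2:1@104]
After op 3 [order #3] limit_sell(price=97, qty=8): fills=none; bids=[-] asks=[#3:8@97 #1:3@100 #2:1@104]
After op 4 [order #4] limit_sell(price=95, qty=10): fills=none; bids=[-] asks=[#4:10@95 #3:8@97 #1:3@100 #2:1@104]
After op 5 [order #5] limit_sell(price=98, qty=1): fills=none; bids=[-] asks=[#4:10@95 #3:8@97 #5:1@98 #1:3@100 #2:1@104]
After op 6 [order #6] limit_buy(price=95, qty=6): fills=#6x#4:6@95; bids=[-] asks=[#4:4@95 #3:8@97 #5:1@98 #1:3@100 #2:1@104]
After op 7 cancel(order #2): fills=none; bids=[-] asks=[#4:4@95 #3:8@97 #5:1@98 #1:3@100]
After op 8 [order #7] limit_buy(price=105, qty=6): fills=#7x#4:4@95 #7x#3:2@97; bids=[-] asks=[#3:6@97 #5:1@98 #1:3@100]
After op 9 [order #8] market_sell(qty=4): fills=none; bids=[-] asks=[#3:6@97 #5:1@98 #1:3@100]
After op 10 [order #9] limit_sell(price=101, qty=7): fills=none; bids=[-] asks=[#3:6@97 #5:1@98 #1:3@100 #9:7@101]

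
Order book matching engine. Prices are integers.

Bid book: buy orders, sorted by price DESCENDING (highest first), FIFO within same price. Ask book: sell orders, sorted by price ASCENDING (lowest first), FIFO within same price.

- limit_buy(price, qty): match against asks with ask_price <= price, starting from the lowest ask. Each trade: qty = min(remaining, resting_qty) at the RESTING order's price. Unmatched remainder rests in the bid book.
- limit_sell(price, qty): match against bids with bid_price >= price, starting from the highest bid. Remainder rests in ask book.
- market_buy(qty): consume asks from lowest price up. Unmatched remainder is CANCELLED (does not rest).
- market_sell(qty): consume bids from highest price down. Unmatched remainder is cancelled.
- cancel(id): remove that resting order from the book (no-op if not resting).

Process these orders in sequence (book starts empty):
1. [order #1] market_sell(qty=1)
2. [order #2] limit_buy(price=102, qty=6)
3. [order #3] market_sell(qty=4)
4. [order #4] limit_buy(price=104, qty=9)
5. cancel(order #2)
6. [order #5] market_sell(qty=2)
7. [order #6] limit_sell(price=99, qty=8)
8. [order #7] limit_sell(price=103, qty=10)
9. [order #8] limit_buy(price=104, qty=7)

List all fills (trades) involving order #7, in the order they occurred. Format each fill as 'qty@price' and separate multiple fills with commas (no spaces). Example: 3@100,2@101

Answer: 6@103

Derivation:
After op 1 [order #1] market_sell(qty=1): fills=none; bids=[-] asks=[-]
After op 2 [order #2] limit_buy(price=102, qty=6): fills=none; bids=[#2:6@102] asks=[-]
After op 3 [order #3] market_sell(qty=4): fills=#2x#3:4@102; bids=[#2:2@102] asks=[-]
After op 4 [order #4] limit_buy(price=104, qty=9): fills=none; bids=[#4:9@104 #2:2@102] asks=[-]
After op 5 cancel(order #2): fills=none; bids=[#4:9@104] asks=[-]
After op 6 [order #5] market_sell(qty=2): fills=#4x#5:2@104; bids=[#4:7@104] asks=[-]
After op 7 [order #6] limit_sell(price=99, qty=8): fills=#4x#6:7@104; bids=[-] asks=[#6:1@99]
After op 8 [order #7] limit_sell(price=103, qty=10): fills=none; bids=[-] asks=[#6:1@99 #7:10@103]
After op 9 [order #8] limit_buy(price=104, qty=7): fills=#8x#6:1@99 #8x#7:6@103; bids=[-] asks=[#7:4@103]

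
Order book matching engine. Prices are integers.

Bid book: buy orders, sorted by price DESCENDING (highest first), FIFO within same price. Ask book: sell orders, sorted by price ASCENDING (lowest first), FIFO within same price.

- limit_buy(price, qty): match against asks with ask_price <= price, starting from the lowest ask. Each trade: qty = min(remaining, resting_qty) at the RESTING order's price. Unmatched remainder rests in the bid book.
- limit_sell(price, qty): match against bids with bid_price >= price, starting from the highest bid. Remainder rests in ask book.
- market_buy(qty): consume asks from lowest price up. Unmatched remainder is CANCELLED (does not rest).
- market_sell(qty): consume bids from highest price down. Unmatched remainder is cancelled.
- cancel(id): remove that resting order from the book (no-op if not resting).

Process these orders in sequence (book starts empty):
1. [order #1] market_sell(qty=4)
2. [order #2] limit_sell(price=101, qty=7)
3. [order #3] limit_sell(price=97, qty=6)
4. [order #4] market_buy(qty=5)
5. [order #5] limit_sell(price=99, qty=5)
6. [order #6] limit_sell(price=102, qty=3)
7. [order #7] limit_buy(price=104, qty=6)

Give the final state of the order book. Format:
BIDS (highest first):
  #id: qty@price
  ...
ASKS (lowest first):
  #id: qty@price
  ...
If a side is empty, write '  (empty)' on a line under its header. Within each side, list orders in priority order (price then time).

After op 1 [order #1] market_sell(qty=4): fills=none; bids=[-] asks=[-]
After op 2 [order #2] limit_sell(price=101, qty=7): fills=none; bids=[-] asks=[#2:7@101]
After op 3 [order #3] limit_sell(price=97, qty=6): fills=none; bids=[-] asks=[#3:6@97 #2:7@101]
After op 4 [order #4] market_buy(qty=5): fills=#4x#3:5@97; bids=[-] asks=[#3:1@97 #2:7@101]
After op 5 [order #5] limit_sell(price=99, qty=5): fills=none; bids=[-] asks=[#3:1@97 #5:5@99 #2:7@101]
After op 6 [order #6] limit_sell(price=102, qty=3): fills=none; bids=[-] asks=[#3:1@97 #5:5@99 #2:7@101 #6:3@102]
After op 7 [order #7] limit_buy(price=104, qty=6): fills=#7x#3:1@97 #7x#5:5@99; bids=[-] asks=[#2:7@101 #6:3@102]

Answer: BIDS (highest first):
  (empty)
ASKS (lowest first):
  #2: 7@101
  #6: 3@102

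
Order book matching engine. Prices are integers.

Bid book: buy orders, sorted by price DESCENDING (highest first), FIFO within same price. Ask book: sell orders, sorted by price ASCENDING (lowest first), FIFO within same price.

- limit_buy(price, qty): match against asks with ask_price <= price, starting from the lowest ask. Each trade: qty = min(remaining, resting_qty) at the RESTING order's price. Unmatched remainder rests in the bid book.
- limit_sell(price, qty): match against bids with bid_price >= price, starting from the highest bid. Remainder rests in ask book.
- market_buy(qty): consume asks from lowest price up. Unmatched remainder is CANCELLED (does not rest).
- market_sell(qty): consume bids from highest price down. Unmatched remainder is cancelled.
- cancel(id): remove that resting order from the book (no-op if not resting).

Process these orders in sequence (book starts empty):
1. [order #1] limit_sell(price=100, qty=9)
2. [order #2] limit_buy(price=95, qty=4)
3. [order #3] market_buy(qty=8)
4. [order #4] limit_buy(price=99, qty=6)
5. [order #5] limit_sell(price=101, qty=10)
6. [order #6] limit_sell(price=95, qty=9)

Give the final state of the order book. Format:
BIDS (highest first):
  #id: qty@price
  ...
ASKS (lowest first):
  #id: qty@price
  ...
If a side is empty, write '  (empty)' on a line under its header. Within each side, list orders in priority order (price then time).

Answer: BIDS (highest first):
  #2: 1@95
ASKS (lowest first):
  #1: 1@100
  #5: 10@101

Derivation:
After op 1 [order #1] limit_sell(price=100, qty=9): fills=none; bids=[-] asks=[#1:9@100]
After op 2 [order #2] limit_buy(price=95, qty=4): fills=none; bids=[#2:4@95] asks=[#1:9@100]
After op 3 [order #3] market_buy(qty=8): fills=#3x#1:8@100; bids=[#2:4@95] asks=[#1:1@100]
After op 4 [order #4] limit_buy(price=99, qty=6): fills=none; bids=[#4:6@99 #2:4@95] asks=[#1:1@100]
After op 5 [order #5] limit_sell(price=101, qty=10): fills=none; bids=[#4:6@99 #2:4@95] asks=[#1:1@100 #5:10@101]
After op 6 [order #6] limit_sell(price=95, qty=9): fills=#4x#6:6@99 #2x#6:3@95; bids=[#2:1@95] asks=[#1:1@100 #5:10@101]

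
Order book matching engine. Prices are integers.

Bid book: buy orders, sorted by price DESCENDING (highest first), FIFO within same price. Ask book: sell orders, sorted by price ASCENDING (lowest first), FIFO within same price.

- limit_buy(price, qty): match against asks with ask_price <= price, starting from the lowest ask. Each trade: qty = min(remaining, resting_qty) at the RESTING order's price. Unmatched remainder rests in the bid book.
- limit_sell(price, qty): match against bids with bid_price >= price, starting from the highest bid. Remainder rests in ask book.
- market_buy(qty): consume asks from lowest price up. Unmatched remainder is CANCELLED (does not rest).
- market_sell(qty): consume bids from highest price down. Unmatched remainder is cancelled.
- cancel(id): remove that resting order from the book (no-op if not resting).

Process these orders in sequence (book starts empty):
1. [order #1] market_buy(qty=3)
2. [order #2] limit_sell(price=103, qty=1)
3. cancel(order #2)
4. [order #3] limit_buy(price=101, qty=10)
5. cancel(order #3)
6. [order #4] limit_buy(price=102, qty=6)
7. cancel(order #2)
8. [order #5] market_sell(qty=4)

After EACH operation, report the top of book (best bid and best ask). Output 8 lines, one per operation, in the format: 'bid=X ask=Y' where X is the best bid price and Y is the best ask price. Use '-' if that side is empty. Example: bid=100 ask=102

After op 1 [order #1] market_buy(qty=3): fills=none; bids=[-] asks=[-]
After op 2 [order #2] limit_sell(price=103, qty=1): fills=none; bids=[-] asks=[#2:1@103]
After op 3 cancel(order #2): fills=none; bids=[-] asks=[-]
After op 4 [order #3] limit_buy(price=101, qty=10): fills=none; bids=[#3:10@101] asks=[-]
After op 5 cancel(order #3): fills=none; bids=[-] asks=[-]
After op 6 [order #4] limit_buy(price=102, qty=6): fills=none; bids=[#4:6@102] asks=[-]
After op 7 cancel(order #2): fills=none; bids=[#4:6@102] asks=[-]
After op 8 [order #5] market_sell(qty=4): fills=#4x#5:4@102; bids=[#4:2@102] asks=[-]

Answer: bid=- ask=-
bid=- ask=103
bid=- ask=-
bid=101 ask=-
bid=- ask=-
bid=102 ask=-
bid=102 ask=-
bid=102 ask=-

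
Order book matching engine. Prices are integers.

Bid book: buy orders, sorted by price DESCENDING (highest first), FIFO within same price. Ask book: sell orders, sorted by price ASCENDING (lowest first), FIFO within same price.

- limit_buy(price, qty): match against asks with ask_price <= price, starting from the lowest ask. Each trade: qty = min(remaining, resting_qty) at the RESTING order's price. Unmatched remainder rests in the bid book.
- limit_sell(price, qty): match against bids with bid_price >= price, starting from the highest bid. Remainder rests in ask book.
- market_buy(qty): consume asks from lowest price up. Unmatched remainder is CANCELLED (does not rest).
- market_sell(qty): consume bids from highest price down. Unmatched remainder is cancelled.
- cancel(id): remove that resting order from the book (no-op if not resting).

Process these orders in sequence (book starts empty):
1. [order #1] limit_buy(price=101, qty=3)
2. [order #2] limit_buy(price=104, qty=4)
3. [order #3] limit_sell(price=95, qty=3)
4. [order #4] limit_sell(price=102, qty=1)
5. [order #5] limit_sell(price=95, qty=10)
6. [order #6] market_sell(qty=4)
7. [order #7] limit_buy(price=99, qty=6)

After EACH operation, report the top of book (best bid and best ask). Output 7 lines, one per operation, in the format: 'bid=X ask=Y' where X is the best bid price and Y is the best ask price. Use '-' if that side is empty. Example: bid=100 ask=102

After op 1 [order #1] limit_buy(price=101, qty=3): fills=none; bids=[#1:3@101] asks=[-]
After op 2 [order #2] limit_buy(price=104, qty=4): fills=none; bids=[#2:4@104 #1:3@101] asks=[-]
After op 3 [order #3] limit_sell(price=95, qty=3): fills=#2x#3:3@104; bids=[#2:1@104 #1:3@101] asks=[-]
After op 4 [order #4] limit_sell(price=102, qty=1): fills=#2x#4:1@104; bids=[#1:3@101] asks=[-]
After op 5 [order #5] limit_sell(price=95, qty=10): fills=#1x#5:3@101; bids=[-] asks=[#5:7@95]
After op 6 [order #6] market_sell(qty=4): fills=none; bids=[-] asks=[#5:7@95]
After op 7 [order #7] limit_buy(price=99, qty=6): fills=#7x#5:6@95; bids=[-] asks=[#5:1@95]

Answer: bid=101 ask=-
bid=104 ask=-
bid=104 ask=-
bid=101 ask=-
bid=- ask=95
bid=- ask=95
bid=- ask=95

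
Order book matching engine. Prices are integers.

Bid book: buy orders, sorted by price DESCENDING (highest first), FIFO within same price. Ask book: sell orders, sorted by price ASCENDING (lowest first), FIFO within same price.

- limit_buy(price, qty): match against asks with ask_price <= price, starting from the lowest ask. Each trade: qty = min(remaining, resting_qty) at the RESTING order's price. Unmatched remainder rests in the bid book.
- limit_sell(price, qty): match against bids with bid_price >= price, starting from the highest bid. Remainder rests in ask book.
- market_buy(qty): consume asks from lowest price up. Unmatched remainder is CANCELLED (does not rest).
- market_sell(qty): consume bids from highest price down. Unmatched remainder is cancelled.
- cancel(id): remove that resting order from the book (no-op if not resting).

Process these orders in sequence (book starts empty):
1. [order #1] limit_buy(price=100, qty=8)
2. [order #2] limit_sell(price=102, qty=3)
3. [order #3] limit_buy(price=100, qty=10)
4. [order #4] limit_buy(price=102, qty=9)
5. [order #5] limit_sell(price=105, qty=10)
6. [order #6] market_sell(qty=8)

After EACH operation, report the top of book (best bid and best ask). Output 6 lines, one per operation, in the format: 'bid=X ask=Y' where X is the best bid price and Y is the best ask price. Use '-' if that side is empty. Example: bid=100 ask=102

After op 1 [order #1] limit_buy(price=100, qty=8): fills=none; bids=[#1:8@100] asks=[-]
After op 2 [order #2] limit_sell(price=102, qty=3): fills=none; bids=[#1:8@100] asks=[#2:3@102]
After op 3 [order #3] limit_buy(price=100, qty=10): fills=none; bids=[#1:8@100 #3:10@100] asks=[#2:3@102]
After op 4 [order #4] limit_buy(price=102, qty=9): fills=#4x#2:3@102; bids=[#4:6@102 #1:8@100 #3:10@100] asks=[-]
After op 5 [order #5] limit_sell(price=105, qty=10): fills=none; bids=[#4:6@102 #1:8@100 #3:10@100] asks=[#5:10@105]
After op 6 [order #6] market_sell(qty=8): fills=#4x#6:6@102 #1x#6:2@100; bids=[#1:6@100 #3:10@100] asks=[#5:10@105]

Answer: bid=100 ask=-
bid=100 ask=102
bid=100 ask=102
bid=102 ask=-
bid=102 ask=105
bid=100 ask=105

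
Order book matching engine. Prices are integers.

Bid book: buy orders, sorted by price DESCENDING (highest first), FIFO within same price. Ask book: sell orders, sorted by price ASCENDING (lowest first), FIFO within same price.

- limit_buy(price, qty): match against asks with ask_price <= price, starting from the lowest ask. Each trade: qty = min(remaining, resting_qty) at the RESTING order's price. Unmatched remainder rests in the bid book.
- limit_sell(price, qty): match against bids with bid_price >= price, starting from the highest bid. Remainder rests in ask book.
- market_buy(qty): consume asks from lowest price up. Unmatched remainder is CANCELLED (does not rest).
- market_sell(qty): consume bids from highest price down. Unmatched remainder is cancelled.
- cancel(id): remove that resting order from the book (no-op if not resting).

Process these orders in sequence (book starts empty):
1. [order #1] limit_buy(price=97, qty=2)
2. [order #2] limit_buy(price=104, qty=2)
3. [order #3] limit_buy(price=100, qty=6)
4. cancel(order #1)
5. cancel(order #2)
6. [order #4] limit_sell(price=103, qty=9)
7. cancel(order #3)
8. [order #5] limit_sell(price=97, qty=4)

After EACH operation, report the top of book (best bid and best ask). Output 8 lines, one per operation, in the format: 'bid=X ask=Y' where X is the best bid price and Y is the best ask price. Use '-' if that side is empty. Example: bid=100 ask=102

After op 1 [order #1] limit_buy(price=97, qty=2): fills=none; bids=[#1:2@97] asks=[-]
After op 2 [order #2] limit_buy(price=104, qty=2): fills=none; bids=[#2:2@104 #1:2@97] asks=[-]
After op 3 [order #3] limit_buy(price=100, qty=6): fills=none; bids=[#2:2@104 #3:6@100 #1:2@97] asks=[-]
After op 4 cancel(order #1): fills=none; bids=[#2:2@104 #3:6@100] asks=[-]
After op 5 cancel(order #2): fills=none; bids=[#3:6@100] asks=[-]
After op 6 [order #4] limit_sell(price=103, qty=9): fills=none; bids=[#3:6@100] asks=[#4:9@103]
After op 7 cancel(order #3): fills=none; bids=[-] asks=[#4:9@103]
After op 8 [order #5] limit_sell(price=97, qty=4): fills=none; bids=[-] asks=[#5:4@97 #4:9@103]

Answer: bid=97 ask=-
bid=104 ask=-
bid=104 ask=-
bid=104 ask=-
bid=100 ask=-
bid=100 ask=103
bid=- ask=103
bid=- ask=97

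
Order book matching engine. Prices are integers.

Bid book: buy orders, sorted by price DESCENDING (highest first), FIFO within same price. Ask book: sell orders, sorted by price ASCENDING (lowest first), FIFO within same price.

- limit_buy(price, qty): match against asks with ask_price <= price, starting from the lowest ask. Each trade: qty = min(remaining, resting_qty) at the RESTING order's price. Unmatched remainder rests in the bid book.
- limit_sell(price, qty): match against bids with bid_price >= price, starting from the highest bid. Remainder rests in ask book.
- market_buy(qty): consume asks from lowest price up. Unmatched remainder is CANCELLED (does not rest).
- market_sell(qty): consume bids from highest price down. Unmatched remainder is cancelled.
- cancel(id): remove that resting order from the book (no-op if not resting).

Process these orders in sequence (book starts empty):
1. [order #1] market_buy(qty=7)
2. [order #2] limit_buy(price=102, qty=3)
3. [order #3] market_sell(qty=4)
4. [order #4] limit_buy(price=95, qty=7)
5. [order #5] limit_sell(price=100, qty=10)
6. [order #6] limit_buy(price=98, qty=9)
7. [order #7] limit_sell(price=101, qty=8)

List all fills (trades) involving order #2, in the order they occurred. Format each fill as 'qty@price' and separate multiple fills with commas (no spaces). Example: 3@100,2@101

Answer: 3@102

Derivation:
After op 1 [order #1] market_buy(qty=7): fills=none; bids=[-] asks=[-]
After op 2 [order #2] limit_buy(price=102, qty=3): fills=none; bids=[#2:3@102] asks=[-]
After op 3 [order #3] market_sell(qty=4): fills=#2x#3:3@102; bids=[-] asks=[-]
After op 4 [order #4] limit_buy(price=95, qty=7): fills=none; bids=[#4:7@95] asks=[-]
After op 5 [order #5] limit_sell(price=100, qty=10): fills=none; bids=[#4:7@95] asks=[#5:10@100]
After op 6 [order #6] limit_buy(price=98, qty=9): fills=none; bids=[#6:9@98 #4:7@95] asks=[#5:10@100]
After op 7 [order #7] limit_sell(price=101, qty=8): fills=none; bids=[#6:9@98 #4:7@95] asks=[#5:10@100 #7:8@101]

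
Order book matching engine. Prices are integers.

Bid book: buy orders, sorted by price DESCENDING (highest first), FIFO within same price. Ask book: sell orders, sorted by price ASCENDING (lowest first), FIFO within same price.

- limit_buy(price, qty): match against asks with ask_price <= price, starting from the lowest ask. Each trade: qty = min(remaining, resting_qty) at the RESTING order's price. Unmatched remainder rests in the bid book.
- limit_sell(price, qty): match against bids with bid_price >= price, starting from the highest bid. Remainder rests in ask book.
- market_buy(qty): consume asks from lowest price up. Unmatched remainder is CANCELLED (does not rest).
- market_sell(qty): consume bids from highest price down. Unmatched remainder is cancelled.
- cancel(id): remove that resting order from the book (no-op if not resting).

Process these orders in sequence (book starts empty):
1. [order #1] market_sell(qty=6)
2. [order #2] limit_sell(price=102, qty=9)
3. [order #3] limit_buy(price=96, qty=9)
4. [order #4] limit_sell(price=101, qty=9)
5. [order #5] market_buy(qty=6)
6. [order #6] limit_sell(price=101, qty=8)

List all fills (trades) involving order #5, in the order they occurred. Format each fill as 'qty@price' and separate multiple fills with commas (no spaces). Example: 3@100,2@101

After op 1 [order #1] market_sell(qty=6): fills=none; bids=[-] asks=[-]
After op 2 [order #2] limit_sell(price=102, qty=9): fills=none; bids=[-] asks=[#2:9@102]
After op 3 [order #3] limit_buy(price=96, qty=9): fills=none; bids=[#3:9@96] asks=[#2:9@102]
After op 4 [order #4] limit_sell(price=101, qty=9): fills=none; bids=[#3:9@96] asks=[#4:9@101 #2:9@102]
After op 5 [order #5] market_buy(qty=6): fills=#5x#4:6@101; bids=[#3:9@96] asks=[#4:3@101 #2:9@102]
After op 6 [order #6] limit_sell(price=101, qty=8): fills=none; bids=[#3:9@96] asks=[#4:3@101 #6:8@101 #2:9@102]

Answer: 6@101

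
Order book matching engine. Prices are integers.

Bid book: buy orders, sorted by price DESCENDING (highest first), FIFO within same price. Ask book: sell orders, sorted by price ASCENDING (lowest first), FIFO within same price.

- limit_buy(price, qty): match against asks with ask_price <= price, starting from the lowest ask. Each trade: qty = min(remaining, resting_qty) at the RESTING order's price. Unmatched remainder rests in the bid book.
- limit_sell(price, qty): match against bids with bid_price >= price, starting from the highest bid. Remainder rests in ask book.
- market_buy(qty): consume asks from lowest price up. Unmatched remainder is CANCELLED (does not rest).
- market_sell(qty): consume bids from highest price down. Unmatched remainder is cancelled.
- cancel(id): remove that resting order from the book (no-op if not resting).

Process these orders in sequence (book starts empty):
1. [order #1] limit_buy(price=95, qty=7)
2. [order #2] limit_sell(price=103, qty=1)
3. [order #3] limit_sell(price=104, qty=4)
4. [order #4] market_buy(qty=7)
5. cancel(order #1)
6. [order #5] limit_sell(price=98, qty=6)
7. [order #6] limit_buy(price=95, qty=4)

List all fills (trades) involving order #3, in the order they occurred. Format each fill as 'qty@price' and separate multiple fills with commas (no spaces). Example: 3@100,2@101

After op 1 [order #1] limit_buy(price=95, qty=7): fills=none; bids=[#1:7@95] asks=[-]
After op 2 [order #2] limit_sell(price=103, qty=1): fills=none; bids=[#1:7@95] asks=[#2:1@103]
After op 3 [order #3] limit_sell(price=104, qty=4): fills=none; bids=[#1:7@95] asks=[#2:1@103 #3:4@104]
After op 4 [order #4] market_buy(qty=7): fills=#4x#2:1@103 #4x#3:4@104; bids=[#1:7@95] asks=[-]
After op 5 cancel(order #1): fills=none; bids=[-] asks=[-]
After op 6 [order #5] limit_sell(price=98, qty=6): fills=none; bids=[-] asks=[#5:6@98]
After op 7 [order #6] limit_buy(price=95, qty=4): fills=none; bids=[#6:4@95] asks=[#5:6@98]

Answer: 4@104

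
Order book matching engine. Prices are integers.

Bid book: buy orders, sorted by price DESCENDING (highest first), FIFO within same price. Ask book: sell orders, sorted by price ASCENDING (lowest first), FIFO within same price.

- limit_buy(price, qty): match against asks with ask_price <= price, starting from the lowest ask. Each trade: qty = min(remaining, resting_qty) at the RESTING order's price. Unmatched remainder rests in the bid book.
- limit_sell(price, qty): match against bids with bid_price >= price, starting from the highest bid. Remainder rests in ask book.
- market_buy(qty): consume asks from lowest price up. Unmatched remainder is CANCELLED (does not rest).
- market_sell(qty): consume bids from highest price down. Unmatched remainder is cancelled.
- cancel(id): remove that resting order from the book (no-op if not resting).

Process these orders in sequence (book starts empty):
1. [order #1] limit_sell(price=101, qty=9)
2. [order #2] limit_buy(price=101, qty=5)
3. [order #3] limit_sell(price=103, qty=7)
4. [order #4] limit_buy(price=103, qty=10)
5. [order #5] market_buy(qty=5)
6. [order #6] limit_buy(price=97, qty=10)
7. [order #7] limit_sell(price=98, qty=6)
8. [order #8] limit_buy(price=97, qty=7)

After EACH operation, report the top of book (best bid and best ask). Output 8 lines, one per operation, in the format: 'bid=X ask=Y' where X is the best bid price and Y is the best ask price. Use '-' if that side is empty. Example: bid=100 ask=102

Answer: bid=- ask=101
bid=- ask=101
bid=- ask=101
bid=- ask=103
bid=- ask=-
bid=97 ask=-
bid=97 ask=98
bid=97 ask=98

Derivation:
After op 1 [order #1] limit_sell(price=101, qty=9): fills=none; bids=[-] asks=[#1:9@101]
After op 2 [order #2] limit_buy(price=101, qty=5): fills=#2x#1:5@101; bids=[-] asks=[#1:4@101]
After op 3 [order #3] limit_sell(price=103, qty=7): fills=none; bids=[-] asks=[#1:4@101 #3:7@103]
After op 4 [order #4] limit_buy(price=103, qty=10): fills=#4x#1:4@101 #4x#3:6@103; bids=[-] asks=[#3:1@103]
After op 5 [order #5] market_buy(qty=5): fills=#5x#3:1@103; bids=[-] asks=[-]
After op 6 [order #6] limit_buy(price=97, qty=10): fills=none; bids=[#6:10@97] asks=[-]
After op 7 [order #7] limit_sell(price=98, qty=6): fills=none; bids=[#6:10@97] asks=[#7:6@98]
After op 8 [order #8] limit_buy(price=97, qty=7): fills=none; bids=[#6:10@97 #8:7@97] asks=[#7:6@98]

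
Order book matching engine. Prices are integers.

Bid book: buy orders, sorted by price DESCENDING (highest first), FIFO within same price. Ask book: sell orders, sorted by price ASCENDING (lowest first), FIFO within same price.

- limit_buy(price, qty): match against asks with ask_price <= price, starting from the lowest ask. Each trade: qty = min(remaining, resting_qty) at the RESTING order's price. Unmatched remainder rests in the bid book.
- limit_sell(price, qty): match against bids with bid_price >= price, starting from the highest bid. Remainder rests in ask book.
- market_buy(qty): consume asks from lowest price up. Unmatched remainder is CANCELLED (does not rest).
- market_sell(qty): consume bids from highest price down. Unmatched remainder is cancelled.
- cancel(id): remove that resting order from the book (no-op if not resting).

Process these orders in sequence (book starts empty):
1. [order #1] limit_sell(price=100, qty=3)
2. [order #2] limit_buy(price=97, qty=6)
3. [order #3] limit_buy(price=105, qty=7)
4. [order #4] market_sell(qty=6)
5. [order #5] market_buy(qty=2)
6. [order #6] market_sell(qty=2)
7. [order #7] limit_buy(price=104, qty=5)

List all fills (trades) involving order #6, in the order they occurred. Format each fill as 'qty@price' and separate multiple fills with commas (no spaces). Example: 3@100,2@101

After op 1 [order #1] limit_sell(price=100, qty=3): fills=none; bids=[-] asks=[#1:3@100]
After op 2 [order #2] limit_buy(price=97, qty=6): fills=none; bids=[#2:6@97] asks=[#1:3@100]
After op 3 [order #3] limit_buy(price=105, qty=7): fills=#3x#1:3@100; bids=[#3:4@105 #2:6@97] asks=[-]
After op 4 [order #4] market_sell(qty=6): fills=#3x#4:4@105 #2x#4:2@97; bids=[#2:4@97] asks=[-]
After op 5 [order #5] market_buy(qty=2): fills=none; bids=[#2:4@97] asks=[-]
After op 6 [order #6] market_sell(qty=2): fills=#2x#6:2@97; bids=[#2:2@97] asks=[-]
After op 7 [order #7] limit_buy(price=104, qty=5): fills=none; bids=[#7:5@104 #2:2@97] asks=[-]

Answer: 2@97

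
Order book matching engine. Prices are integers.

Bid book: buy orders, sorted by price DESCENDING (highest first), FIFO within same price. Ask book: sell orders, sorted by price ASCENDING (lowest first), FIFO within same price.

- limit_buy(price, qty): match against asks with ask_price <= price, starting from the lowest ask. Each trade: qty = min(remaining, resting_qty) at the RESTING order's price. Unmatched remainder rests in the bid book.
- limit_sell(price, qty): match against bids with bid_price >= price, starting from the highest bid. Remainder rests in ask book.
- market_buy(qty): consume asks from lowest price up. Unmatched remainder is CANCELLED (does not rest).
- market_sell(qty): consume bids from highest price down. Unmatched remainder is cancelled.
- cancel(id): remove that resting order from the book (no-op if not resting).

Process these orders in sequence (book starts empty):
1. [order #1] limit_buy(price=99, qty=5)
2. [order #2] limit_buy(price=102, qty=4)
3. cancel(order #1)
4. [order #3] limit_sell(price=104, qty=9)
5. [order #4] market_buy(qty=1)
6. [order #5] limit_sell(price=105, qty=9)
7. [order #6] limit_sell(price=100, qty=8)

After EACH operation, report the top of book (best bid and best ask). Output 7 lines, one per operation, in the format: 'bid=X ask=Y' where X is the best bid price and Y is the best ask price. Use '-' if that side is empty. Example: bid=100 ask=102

Answer: bid=99 ask=-
bid=102 ask=-
bid=102 ask=-
bid=102 ask=104
bid=102 ask=104
bid=102 ask=104
bid=- ask=100

Derivation:
After op 1 [order #1] limit_buy(price=99, qty=5): fills=none; bids=[#1:5@99] asks=[-]
After op 2 [order #2] limit_buy(price=102, qty=4): fills=none; bids=[#2:4@102 #1:5@99] asks=[-]
After op 3 cancel(order #1): fills=none; bids=[#2:4@102] asks=[-]
After op 4 [order #3] limit_sell(price=104, qty=9): fills=none; bids=[#2:4@102] asks=[#3:9@104]
After op 5 [order #4] market_buy(qty=1): fills=#4x#3:1@104; bids=[#2:4@102] asks=[#3:8@104]
After op 6 [order #5] limit_sell(price=105, qty=9): fills=none; bids=[#2:4@102] asks=[#3:8@104 #5:9@105]
After op 7 [order #6] limit_sell(price=100, qty=8): fills=#2x#6:4@102; bids=[-] asks=[#6:4@100 #3:8@104 #5:9@105]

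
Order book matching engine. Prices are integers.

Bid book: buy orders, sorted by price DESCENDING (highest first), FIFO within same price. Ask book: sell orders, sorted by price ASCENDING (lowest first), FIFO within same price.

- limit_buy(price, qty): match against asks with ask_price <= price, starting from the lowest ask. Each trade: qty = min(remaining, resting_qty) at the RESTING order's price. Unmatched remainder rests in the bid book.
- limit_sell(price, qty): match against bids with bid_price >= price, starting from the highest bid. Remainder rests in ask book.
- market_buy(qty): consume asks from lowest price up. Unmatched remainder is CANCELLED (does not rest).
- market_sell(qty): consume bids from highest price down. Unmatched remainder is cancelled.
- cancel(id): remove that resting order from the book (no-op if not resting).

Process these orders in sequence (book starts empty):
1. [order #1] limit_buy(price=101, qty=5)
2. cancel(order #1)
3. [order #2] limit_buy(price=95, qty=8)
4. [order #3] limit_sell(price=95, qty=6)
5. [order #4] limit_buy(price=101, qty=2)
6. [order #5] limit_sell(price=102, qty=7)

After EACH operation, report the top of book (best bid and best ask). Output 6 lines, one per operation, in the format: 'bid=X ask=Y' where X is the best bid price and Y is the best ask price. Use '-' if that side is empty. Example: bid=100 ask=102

After op 1 [order #1] limit_buy(price=101, qty=5): fills=none; bids=[#1:5@101] asks=[-]
After op 2 cancel(order #1): fills=none; bids=[-] asks=[-]
After op 3 [order #2] limit_buy(price=95, qty=8): fills=none; bids=[#2:8@95] asks=[-]
After op 4 [order #3] limit_sell(price=95, qty=6): fills=#2x#3:6@95; bids=[#2:2@95] asks=[-]
After op 5 [order #4] limit_buy(price=101, qty=2): fills=none; bids=[#4:2@101 #2:2@95] asks=[-]
After op 6 [order #5] limit_sell(price=102, qty=7): fills=none; bids=[#4:2@101 #2:2@95] asks=[#5:7@102]

Answer: bid=101 ask=-
bid=- ask=-
bid=95 ask=-
bid=95 ask=-
bid=101 ask=-
bid=101 ask=102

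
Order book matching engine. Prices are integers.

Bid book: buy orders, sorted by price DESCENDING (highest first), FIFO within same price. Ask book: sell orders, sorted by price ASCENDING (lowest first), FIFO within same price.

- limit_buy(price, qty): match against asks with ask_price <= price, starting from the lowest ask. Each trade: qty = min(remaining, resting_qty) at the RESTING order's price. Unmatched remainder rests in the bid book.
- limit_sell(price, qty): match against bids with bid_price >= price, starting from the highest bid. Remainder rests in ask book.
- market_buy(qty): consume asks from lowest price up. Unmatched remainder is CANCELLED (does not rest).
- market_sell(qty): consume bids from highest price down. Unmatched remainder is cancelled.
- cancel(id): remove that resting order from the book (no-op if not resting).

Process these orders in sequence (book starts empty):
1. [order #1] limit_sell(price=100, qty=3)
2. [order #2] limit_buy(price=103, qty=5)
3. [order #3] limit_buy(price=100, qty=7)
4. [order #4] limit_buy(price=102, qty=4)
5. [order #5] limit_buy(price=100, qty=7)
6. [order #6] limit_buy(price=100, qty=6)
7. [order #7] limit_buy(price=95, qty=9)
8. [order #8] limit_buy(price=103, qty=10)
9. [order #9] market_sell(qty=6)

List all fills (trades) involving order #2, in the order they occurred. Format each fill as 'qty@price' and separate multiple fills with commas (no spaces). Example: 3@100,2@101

After op 1 [order #1] limit_sell(price=100, qty=3): fills=none; bids=[-] asks=[#1:3@100]
After op 2 [order #2] limit_buy(price=103, qty=5): fills=#2x#1:3@100; bids=[#2:2@103] asks=[-]
After op 3 [order #3] limit_buy(price=100, qty=7): fills=none; bids=[#2:2@103 #3:7@100] asks=[-]
After op 4 [order #4] limit_buy(price=102, qty=4): fills=none; bids=[#2:2@103 #4:4@102 #3:7@100] asks=[-]
After op 5 [order #5] limit_buy(price=100, qty=7): fills=none; bids=[#2:2@103 #4:4@102 #3:7@100 #5:7@100] asks=[-]
After op 6 [order #6] limit_buy(price=100, qty=6): fills=none; bids=[#2:2@103 #4:4@102 #3:7@100 #5:7@100 #6:6@100] asks=[-]
After op 7 [order #7] limit_buy(price=95, qty=9): fills=none; bids=[#2:2@103 #4:4@102 #3:7@100 #5:7@100 #6:6@100 #7:9@95] asks=[-]
After op 8 [order #8] limit_buy(price=103, qty=10): fills=none; bids=[#2:2@103 #8:10@103 #4:4@102 #3:7@100 #5:7@100 #6:6@100 #7:9@95] asks=[-]
After op 9 [order #9] market_sell(qty=6): fills=#2x#9:2@103 #8x#9:4@103; bids=[#8:6@103 #4:4@102 #3:7@100 #5:7@100 #6:6@100 #7:9@95] asks=[-]

Answer: 3@100,2@103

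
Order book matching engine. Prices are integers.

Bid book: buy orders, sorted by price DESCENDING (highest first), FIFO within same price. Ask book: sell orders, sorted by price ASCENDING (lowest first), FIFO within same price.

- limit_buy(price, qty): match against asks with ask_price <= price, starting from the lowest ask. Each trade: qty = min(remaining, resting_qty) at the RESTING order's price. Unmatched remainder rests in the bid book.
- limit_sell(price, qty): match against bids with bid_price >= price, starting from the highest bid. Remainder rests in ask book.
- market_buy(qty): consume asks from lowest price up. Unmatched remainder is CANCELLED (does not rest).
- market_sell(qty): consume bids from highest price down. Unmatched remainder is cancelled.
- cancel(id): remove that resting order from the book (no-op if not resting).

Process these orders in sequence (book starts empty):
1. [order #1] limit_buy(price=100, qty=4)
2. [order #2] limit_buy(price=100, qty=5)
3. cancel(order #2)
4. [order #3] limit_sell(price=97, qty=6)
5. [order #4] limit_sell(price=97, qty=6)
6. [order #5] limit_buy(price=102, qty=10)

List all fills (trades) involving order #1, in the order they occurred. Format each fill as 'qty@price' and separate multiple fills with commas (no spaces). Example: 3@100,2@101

After op 1 [order #1] limit_buy(price=100, qty=4): fills=none; bids=[#1:4@100] asks=[-]
After op 2 [order #2] limit_buy(price=100, qty=5): fills=none; bids=[#1:4@100 #2:5@100] asks=[-]
After op 3 cancel(order #2): fills=none; bids=[#1:4@100] asks=[-]
After op 4 [order #3] limit_sell(price=97, qty=6): fills=#1x#3:4@100; bids=[-] asks=[#3:2@97]
After op 5 [order #4] limit_sell(price=97, qty=6): fills=none; bids=[-] asks=[#3:2@97 #4:6@97]
After op 6 [order #5] limit_buy(price=102, qty=10): fills=#5x#3:2@97 #5x#4:6@97; bids=[#5:2@102] asks=[-]

Answer: 4@100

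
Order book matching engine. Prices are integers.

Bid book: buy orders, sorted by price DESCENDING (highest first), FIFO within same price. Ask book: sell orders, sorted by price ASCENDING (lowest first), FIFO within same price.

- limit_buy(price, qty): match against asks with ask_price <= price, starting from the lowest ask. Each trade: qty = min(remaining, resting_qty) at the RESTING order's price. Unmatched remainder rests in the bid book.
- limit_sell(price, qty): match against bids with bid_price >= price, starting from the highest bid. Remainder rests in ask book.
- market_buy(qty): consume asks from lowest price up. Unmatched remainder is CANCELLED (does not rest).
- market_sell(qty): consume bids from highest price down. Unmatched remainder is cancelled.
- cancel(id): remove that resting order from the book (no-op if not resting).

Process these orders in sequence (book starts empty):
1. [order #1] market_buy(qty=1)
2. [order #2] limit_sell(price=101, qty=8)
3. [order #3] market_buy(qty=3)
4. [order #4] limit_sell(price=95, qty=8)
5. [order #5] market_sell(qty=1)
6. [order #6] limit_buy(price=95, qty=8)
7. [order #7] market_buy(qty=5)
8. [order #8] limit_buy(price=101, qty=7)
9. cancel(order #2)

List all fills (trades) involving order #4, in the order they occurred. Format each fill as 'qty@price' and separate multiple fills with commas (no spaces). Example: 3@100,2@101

After op 1 [order #1] market_buy(qty=1): fills=none; bids=[-] asks=[-]
After op 2 [order #2] limit_sell(price=101, qty=8): fills=none; bids=[-] asks=[#2:8@101]
After op 3 [order #3] market_buy(qty=3): fills=#3x#2:3@101; bids=[-] asks=[#2:5@101]
After op 4 [order #4] limit_sell(price=95, qty=8): fills=none; bids=[-] asks=[#4:8@95 #2:5@101]
After op 5 [order #5] market_sell(qty=1): fills=none; bids=[-] asks=[#4:8@95 #2:5@101]
After op 6 [order #6] limit_buy(price=95, qty=8): fills=#6x#4:8@95; bids=[-] asks=[#2:5@101]
After op 7 [order #7] market_buy(qty=5): fills=#7x#2:5@101; bids=[-] asks=[-]
After op 8 [order #8] limit_buy(price=101, qty=7): fills=none; bids=[#8:7@101] asks=[-]
After op 9 cancel(order #2): fills=none; bids=[#8:7@101] asks=[-]

Answer: 8@95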